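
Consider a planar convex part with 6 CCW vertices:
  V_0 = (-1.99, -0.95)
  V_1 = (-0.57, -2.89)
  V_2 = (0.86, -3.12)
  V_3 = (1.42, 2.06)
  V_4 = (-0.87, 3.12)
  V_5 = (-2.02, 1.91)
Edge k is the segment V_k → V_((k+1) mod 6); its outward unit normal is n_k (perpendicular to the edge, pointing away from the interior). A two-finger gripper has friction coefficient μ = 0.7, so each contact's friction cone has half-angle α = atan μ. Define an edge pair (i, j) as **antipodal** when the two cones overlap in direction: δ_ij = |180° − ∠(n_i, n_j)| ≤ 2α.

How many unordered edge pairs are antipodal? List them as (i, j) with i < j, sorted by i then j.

count = 7; pairs: (0,2), (0,3), (1,3), (1,4), (2,4), (2,5), (3,5)

α = atan 0.7 = 34.99°;  2α = 69.98°
n_0 = (-0.8069, -0.5906)
n_1 = (-0.1588, -0.9873)
n_2 = (+0.9942, -0.1075)
n_3 = (+0.4201, +0.9075)
n_4 = (-0.7248, +0.6889)
n_5 = (-0.9999, -0.0105)
  (0,1): δ = 135.34°  ·
  (0,2): δ = 42.37°  ✓
  (0,3): δ = 28.96°  ✓
  (0,4): δ = 100.25°  ·
  (0,5): δ = 144.40°  ·
  (1,2): δ = 87.03°  ·
  (1,3): δ = 15.70°  ✓
  (1,4): δ = 55.59°  ✓
  (1,5): δ = 99.74°  ·
  (2,3): δ = 108.67°  ·
  (2,4): δ = 37.37°  ✓
  (2,5): δ = 6.77°  ✓
  (3,4): δ = 108.71°  ·
  (3,5): δ = 64.56°  ✓
  (4,5): δ = 135.86°  ·
antipodal pairs: 7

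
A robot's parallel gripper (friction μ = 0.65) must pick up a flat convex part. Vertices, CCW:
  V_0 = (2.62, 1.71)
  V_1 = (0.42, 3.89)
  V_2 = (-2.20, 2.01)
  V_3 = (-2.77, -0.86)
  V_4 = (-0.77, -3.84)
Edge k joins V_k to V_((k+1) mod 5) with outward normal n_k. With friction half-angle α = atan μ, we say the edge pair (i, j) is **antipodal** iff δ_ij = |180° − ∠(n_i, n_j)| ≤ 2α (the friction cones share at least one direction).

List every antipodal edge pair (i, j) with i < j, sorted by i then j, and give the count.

α = atan 0.65 = 33.02°;  2α = 66.05°
n_0 = (+0.7039, +0.7103)
n_1 = (-0.5830, +0.8125)
n_2 = (-0.9808, +0.1948)
n_3 = (-0.8303, -0.5573)
n_4 = (+0.8534, -0.5213)
  (0,1): δ = 99.60°  ·
  (0,2): δ = 56.49°  ✓
  (0,3): δ = 11.39°  ✓
  (0,4): δ = 103.32°  ·
  (1,2): δ = 136.89°  ·
  (1,3): δ = 91.79°  ·
  (1,4): δ = 22.92°  ✓
  (2,3): δ = 134.90°  ·
  (2,4): δ = 20.18°  ✓
  (3,4): δ = 65.28°  ✓
antipodal pairs: 5

count = 5; pairs: (0,2), (0,3), (1,4), (2,4), (3,4)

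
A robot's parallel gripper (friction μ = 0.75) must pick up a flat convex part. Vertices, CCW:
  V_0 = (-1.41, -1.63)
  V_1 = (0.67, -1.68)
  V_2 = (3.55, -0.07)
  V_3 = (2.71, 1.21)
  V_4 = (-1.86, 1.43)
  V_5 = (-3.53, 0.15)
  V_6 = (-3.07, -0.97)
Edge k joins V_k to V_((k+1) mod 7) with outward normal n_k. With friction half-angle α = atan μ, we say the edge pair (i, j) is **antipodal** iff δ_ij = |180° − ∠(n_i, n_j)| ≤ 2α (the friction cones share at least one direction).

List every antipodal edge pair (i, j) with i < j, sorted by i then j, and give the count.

count = 10; pairs: (0,2), (0,3), (0,4), (1,3), (1,4), (2,5), (2,6), (3,5), (3,6), (4,6)

α = atan 0.75 = 36.87°;  2α = 73.74°
n_0 = (-0.0240, -0.9997)
n_1 = (+0.4880, -0.8729)
n_2 = (+0.8360, +0.5487)
n_3 = (+0.0481, +0.9988)
n_4 = (-0.6083, +0.7937)
n_5 = (-0.9250, -0.3799)
n_6 = (-0.3695, -0.9292)
  (0,1): δ = 149.42°  ·
  (0,2): δ = 55.35°  ✓
  (0,3): δ = 1.38°  ✓
  (0,4): δ = 38.85°  ✓
  (0,5): δ = 113.71°  ·
  (0,6): δ = 159.69°  ·
  (1,2): δ = 85.93°  ·
  (1,3): δ = 31.96°  ✓
  (1,4): δ = 8.26°  ✓
  (1,5): δ = 83.12°  ·
  (1,6): δ = 129.11°  ·
  (2,3): δ = 126.03°  ·
  (2,4): δ = 85.81°  ·
  (2,5): δ = 10.95°  ✓
  (2,6): δ = 35.04°  ✓
  (3,4): δ = 139.77°  ·
  (3,5): δ = 64.92°  ✓
  (3,6): δ = 18.93°  ✓
  (4,5): δ = 105.14°  ·
  (4,6): δ = 59.15°  ✓
  (5,6): δ = 134.01°  ·
antipodal pairs: 10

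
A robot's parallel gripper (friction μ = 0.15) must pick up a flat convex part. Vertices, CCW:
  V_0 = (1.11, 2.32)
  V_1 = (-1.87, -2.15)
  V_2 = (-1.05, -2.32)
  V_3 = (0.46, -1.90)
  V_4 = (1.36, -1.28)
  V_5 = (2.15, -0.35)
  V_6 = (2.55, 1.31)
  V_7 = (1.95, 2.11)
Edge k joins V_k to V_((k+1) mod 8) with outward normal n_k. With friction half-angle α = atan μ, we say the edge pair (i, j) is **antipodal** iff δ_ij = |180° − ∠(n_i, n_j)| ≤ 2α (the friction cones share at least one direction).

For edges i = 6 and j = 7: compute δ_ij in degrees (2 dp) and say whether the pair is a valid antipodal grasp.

δ = 140.91°, invalid

α = atan 0.15 = 8.53°;  2α = 17.06°
edge 6: e_6 = (-0.60, +0.80);  n_6 = (+0.8000, +0.6000)
edge 7: e_7 = (-0.84, +0.21);  n_7 = (+0.2425, +0.9701)
∠(n_6, n_7) = 39.09°
δ = |180° − 39.09°| = 140.91°
140.91° > 2α = 17.06°  →  invalid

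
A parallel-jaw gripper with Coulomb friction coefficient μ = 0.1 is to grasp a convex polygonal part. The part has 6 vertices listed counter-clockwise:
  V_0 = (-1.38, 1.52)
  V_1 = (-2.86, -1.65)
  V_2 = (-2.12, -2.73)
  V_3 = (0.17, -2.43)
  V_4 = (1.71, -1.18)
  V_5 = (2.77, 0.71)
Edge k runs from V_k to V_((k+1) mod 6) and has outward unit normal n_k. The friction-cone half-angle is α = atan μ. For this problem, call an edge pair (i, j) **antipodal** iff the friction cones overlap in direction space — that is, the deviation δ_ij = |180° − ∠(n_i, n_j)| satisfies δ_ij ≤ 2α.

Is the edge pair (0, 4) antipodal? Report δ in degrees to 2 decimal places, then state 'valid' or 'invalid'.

δ = 4.26°, valid

α = atan 0.1 = 5.71°;  2α = 11.42°
edge 0: e_0 = (-1.48, -3.17);  n_0 = (-0.9061, +0.4230)
edge 4: e_4 = (+1.06, +1.89);  n_4 = (+0.8722, -0.4892)
∠(n_0, n_4) = 175.74°
δ = |180° − 175.74°| = 4.26°
4.26° ≤ 2α = 11.42°  →  valid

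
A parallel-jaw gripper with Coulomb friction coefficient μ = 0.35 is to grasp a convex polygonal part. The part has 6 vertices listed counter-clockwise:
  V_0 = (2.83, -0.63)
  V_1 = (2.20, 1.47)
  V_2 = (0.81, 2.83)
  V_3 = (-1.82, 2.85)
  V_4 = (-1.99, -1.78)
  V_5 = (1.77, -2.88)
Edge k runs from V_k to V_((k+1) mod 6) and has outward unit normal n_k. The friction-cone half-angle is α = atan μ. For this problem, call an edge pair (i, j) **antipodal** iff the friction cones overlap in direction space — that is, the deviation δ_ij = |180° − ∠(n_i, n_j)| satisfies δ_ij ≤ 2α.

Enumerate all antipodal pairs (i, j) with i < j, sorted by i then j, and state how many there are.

count = 4; pairs: (0,3), (1,4), (2,4), (3,5)

α = atan 0.35 = 19.29°;  2α = 38.58°
n_0 = (+0.9578, +0.2873)
n_1 = (+0.6994, +0.7148)
n_2 = (+0.0076, +1.0000)
n_3 = (-0.9993, +0.0367)
n_4 = (-0.2808, -0.9598)
n_5 = (+0.9046, -0.4262)
  (0,1): δ = 151.07°  ·
  (0,2): δ = 107.13°  ·
  (0,3): δ = 18.80°  ✓
  (0,4): δ = 56.99°  ·
  (0,5): δ = 138.08°  ·
  (1,2): δ = 136.06°  ·
  (1,3): δ = 47.73°  ·
  (1,4): δ = 28.07°  ✓
  (1,5): δ = 109.15°  ·
  (2,3): δ = 91.67°  ·
  (2,4): δ = 15.87°  ✓
  (2,5): δ = 65.21°  ·
  (3,4): δ = 104.20°  ·
  (3,5): δ = 23.12°  ✓
  (4,5): δ = 98.92°  ·
antipodal pairs: 4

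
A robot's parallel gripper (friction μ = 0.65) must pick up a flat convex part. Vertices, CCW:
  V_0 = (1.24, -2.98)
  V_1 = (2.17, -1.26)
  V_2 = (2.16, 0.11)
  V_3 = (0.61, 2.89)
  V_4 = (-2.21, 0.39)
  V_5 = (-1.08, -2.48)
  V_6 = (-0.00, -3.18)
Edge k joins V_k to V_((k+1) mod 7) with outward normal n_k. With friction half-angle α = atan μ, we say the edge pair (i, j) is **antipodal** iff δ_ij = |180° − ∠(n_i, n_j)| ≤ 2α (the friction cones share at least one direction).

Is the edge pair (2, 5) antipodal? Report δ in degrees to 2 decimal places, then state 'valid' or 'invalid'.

δ = 27.91°, valid

α = atan 0.65 = 33.02°;  2α = 66.05°
edge 2: e_2 = (-1.55, +2.78);  n_2 = (+0.8734, +0.4870)
edge 5: e_5 = (+1.08, -0.70);  n_5 = (-0.5439, -0.8392)
∠(n_2, n_5) = 152.09°
δ = |180° − 152.09°| = 27.91°
27.91° ≤ 2α = 66.05°  →  valid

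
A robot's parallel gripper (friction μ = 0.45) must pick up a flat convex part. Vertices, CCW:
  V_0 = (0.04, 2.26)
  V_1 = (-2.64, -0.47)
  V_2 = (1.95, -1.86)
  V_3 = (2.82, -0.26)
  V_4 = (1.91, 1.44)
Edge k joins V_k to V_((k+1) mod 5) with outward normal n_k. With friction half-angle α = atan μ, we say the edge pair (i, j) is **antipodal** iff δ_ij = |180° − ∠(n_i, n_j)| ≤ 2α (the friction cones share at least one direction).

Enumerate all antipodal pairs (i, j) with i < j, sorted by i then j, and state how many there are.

count = 3; pairs: (0,2), (1,3), (1,4)

α = atan 0.45 = 24.23°;  2α = 48.46°
n_0 = (-0.7136, +0.7005)
n_1 = (-0.2898, -0.9571)
n_2 = (+0.8785, -0.4777)
n_3 = (+0.8816, +0.4719)
n_4 = (+0.4016, +0.9158)
  (0,1): δ = 62.38°  ·
  (0,2): δ = 15.94°  ✓
  (0,3): δ = 72.63°  ·
  (0,4): δ = 110.79°  ·
  (1,2): δ = 101.69°  ·
  (1,3): δ = 44.99°  ✓
  (1,4): δ = 6.83°  ✓
  (2,3): δ = 123.30°  ·
  (2,4): δ = 85.14°  ·
  (3,4): δ = 141.84°  ·
antipodal pairs: 3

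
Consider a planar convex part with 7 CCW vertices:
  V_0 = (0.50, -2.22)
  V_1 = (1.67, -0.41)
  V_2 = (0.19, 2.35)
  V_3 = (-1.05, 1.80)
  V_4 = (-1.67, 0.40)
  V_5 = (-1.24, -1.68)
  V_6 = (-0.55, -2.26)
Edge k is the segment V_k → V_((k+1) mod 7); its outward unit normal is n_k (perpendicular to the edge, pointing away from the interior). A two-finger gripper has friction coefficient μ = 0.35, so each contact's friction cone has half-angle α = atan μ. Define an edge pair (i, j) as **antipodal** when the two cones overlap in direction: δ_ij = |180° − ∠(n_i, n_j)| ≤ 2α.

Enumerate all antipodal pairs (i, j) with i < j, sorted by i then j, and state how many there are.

count = 5; pairs: (0,2), (0,3), (1,4), (1,5), (2,6)

α = atan 0.35 = 19.29°;  2α = 38.58°
n_0 = (+0.8398, -0.5429)
n_1 = (+0.8813, +0.4726)
n_2 = (-0.4055, +0.9141)
n_3 = (-0.9143, +0.4049)
n_4 = (-0.9793, -0.2024)
n_5 = (-0.6435, -0.7655)
n_6 = (+0.0381, -0.9993)
  (0,1): δ = 118.92°  ·
  (0,2): δ = 33.20°  ✓
  (0,3): δ = 8.99°  ✓
  (0,4): δ = 44.56°  ·
  (0,5): δ = 82.83°  ·
  (0,6): δ = 125.06°  ·
  (1,2): δ = 94.28°  ·
  (1,3): δ = 52.09°  ·
  (1,4): δ = 16.52°  ✓
  (1,5): δ = 21.75°  ✓
  (1,6): δ = 63.98°  ·
  (2,3): δ = 137.81°  ·
  (2,4): δ = 102.24°  ·
  (2,5): δ = 63.97°  ·
  (2,6): δ = 21.74°  ✓
  (3,4): δ = 144.43°  ·
  (3,5): δ = 106.16°  ·
  (3,6): δ = 63.93°  ·
  (4,5): δ = 141.73°  ·
  (4,6): δ = 99.50°  ·
  (5,6): δ = 137.77°  ·
antipodal pairs: 5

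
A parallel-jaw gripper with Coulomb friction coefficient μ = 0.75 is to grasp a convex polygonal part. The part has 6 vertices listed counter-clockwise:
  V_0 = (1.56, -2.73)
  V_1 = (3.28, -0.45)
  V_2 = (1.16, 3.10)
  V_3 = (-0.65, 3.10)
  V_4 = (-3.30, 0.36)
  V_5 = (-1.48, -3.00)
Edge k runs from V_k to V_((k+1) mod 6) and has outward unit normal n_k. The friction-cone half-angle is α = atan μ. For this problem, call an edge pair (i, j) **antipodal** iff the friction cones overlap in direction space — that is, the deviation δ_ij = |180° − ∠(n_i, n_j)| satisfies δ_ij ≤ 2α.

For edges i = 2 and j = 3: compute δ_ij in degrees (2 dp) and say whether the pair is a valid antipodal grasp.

δ = 134.04°, invalid

α = atan 0.75 = 36.87°;  2α = 73.74°
edge 2: e_2 = (-1.81, +0.00);  n_2 = (+0.0000, +1.0000)
edge 3: e_3 = (-2.65, -2.74);  n_3 = (-0.7188, +0.6952)
∠(n_2, n_3) = 45.96°
δ = |180° − 45.96°| = 134.04°
134.04° > 2α = 73.74°  →  invalid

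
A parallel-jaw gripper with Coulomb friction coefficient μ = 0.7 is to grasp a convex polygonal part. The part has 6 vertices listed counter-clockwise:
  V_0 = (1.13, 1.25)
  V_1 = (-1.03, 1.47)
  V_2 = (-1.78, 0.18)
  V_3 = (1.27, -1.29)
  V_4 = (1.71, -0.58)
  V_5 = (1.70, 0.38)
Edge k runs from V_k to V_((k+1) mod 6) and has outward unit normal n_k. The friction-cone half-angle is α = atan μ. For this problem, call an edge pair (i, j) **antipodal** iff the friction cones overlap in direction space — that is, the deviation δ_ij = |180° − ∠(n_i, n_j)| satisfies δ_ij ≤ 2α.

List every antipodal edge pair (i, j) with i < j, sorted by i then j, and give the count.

count = 7; pairs: (0,2), (0,3), (1,3), (1,4), (1,5), (2,4), (2,5)

α = atan 0.7 = 34.99°;  2α = 69.98°
n_0 = (+0.1013, +0.9949)
n_1 = (-0.8645, +0.5026)
n_2 = (-0.4342, -0.9008)
n_3 = (+0.8500, -0.5268)
n_4 = (+0.9999, +0.0104)
n_5 = (+0.8365, +0.5480)
  (0,1): δ = 114.36°  ·
  (0,2): δ = 19.92°  ✓
  (0,3): δ = 64.03°  ✓
  (0,4): δ = 96.41°  ·
  (0,5): δ = 129.05°  ·
  (1,2): δ = 85.56°  ·
  (1,3): δ = 1.61°  ✓
  (1,4): δ = 30.77°  ✓
  (1,5): δ = 63.41°  ✓
  (2,3): δ = 96.05°  ·
  (2,4): δ = 63.67°  ✓
  (2,5): δ = 31.04°  ✓
  (3,4): δ = 147.62°  ·
  (3,5): δ = 114.98°  ·
  (4,5): δ = 147.37°  ·
antipodal pairs: 7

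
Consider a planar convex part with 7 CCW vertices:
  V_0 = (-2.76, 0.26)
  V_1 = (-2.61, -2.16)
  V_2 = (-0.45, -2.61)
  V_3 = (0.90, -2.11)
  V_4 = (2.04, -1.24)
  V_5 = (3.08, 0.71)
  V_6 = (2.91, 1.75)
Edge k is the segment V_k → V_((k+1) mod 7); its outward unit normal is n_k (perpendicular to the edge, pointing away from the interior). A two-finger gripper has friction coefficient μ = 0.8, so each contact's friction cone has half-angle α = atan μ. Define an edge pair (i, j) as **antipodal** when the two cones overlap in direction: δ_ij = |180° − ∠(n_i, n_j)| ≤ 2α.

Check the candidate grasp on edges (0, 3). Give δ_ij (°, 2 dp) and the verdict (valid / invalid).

α = atan 0.8 = 38.66°;  2α = 77.32°
edge 0: e_0 = (+0.15, -2.42);  n_0 = (-0.9981, -0.0619)
edge 3: e_3 = (+1.14, +0.87);  n_3 = (+0.6067, -0.7950)
∠(n_0, n_3) = 123.80°
δ = |180° − 123.80°| = 56.20°
56.20° ≤ 2α = 77.32°  →  valid

δ = 56.20°, valid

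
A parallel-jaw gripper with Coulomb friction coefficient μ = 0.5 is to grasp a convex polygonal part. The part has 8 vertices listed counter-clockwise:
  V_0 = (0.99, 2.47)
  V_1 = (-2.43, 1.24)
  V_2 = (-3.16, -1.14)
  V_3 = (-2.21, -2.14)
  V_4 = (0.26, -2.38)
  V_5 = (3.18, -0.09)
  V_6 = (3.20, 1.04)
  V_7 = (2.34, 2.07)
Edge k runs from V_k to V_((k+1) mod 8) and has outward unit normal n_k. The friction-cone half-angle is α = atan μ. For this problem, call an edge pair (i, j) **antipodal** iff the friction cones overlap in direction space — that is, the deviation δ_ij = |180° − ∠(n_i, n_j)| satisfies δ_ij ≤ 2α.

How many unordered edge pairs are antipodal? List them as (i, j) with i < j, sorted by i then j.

count = 9; pairs: (0,3), (0,4), (1,4), (1,5), (2,5), (2,6), (2,7), (3,6), (3,7)

α = atan 0.5 = 26.57°;  2α = 53.13°
n_0 = (-0.3384, +0.9410)
n_1 = (-0.9560, +0.2932)
n_2 = (-0.7250, -0.6887)
n_3 = (-0.0967, -0.9953)
n_4 = (+0.6171, -0.7869)
n_5 = (+0.9998, -0.0177)
n_6 = (+0.7676, +0.6409)
n_7 = (+0.2841, +0.9588)
  (0,1): δ = 126.83°  ·
  (0,2): δ = 66.25°  ·
  (0,3): δ = 25.33°  ✓
  (0,4): δ = 18.32°  ✓
  (0,5): δ = 69.20°  ·
  (0,6): δ = 110.08°  ·
  (0,7): δ = 143.71°  ·
  (1,2): δ = 119.42°  ·
  (1,3): δ = 78.50°  ·
  (1,4): δ = 34.84°  ✓
  (1,5): δ = 16.04°  ✓
  (1,6): δ = 56.91°  ·
  (1,7): δ = 90.55°  ·
  (2,3): δ = 139.08°  ·
  (2,4): δ = 95.43°  ·
  (2,5): δ = 44.55°  ✓
  (2,6): δ = 3.67°  ✓
  (2,7): δ = 29.96°  ✓
  (3,4): δ = 136.35°  ·
  (3,5): δ = 85.46°  ·
  (3,6): δ = 44.59°  ✓
  (3,7): δ = 10.95°  ✓
  (4,5): δ = 129.12°  ·
  (4,6): δ = 88.24°  ·
  (4,7): δ = 54.61°  ·
  (5,6): δ = 139.13°  ·
  (5,7): δ = 105.49°  ·
  (6,7): δ = 146.36°  ·
antipodal pairs: 9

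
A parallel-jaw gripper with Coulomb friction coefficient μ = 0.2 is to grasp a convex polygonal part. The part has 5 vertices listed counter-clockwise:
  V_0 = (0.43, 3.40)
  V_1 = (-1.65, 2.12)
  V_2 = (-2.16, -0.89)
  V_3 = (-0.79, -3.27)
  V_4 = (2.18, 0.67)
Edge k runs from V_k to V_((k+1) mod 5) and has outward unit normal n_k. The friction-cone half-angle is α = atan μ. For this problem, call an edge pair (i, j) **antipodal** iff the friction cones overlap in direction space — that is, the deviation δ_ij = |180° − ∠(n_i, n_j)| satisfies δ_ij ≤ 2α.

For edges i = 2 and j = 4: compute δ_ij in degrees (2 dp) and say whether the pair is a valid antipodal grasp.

α = atan 0.2 = 11.31°;  2α = 22.62°
edge 2: e_2 = (+1.37, -2.38);  n_2 = (-0.8667, -0.4989)
edge 4: e_4 = (-1.75, +2.73);  n_4 = (+0.8419, +0.5397)
∠(n_2, n_4) = 177.27°
δ = |180° − 177.27°| = 2.73°
2.73° ≤ 2α = 22.62°  →  valid

δ = 2.73°, valid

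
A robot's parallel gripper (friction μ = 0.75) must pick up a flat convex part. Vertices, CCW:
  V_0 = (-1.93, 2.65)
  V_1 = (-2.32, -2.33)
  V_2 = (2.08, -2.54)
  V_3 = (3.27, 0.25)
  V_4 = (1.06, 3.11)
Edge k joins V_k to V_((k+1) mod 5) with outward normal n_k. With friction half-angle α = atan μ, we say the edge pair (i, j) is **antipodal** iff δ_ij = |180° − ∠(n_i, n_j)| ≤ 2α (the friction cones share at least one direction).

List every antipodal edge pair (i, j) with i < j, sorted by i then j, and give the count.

count = 5; pairs: (0,2), (0,3), (1,3), (1,4), (2,4)

α = atan 0.75 = 36.87°;  2α = 73.74°
n_0 = (-0.9969, +0.0781)
n_1 = (-0.0477, -0.9989)
n_2 = (+0.9198, -0.3923)
n_3 = (+0.7913, +0.6114)
n_4 = (-0.1521, +0.9884)
  (0,1): δ = 88.25°  ·
  (0,2): δ = 18.62°  ✓
  (0,3): δ = 42.17°  ✓
  (0,4): δ = 103.22°  ·
  (1,2): δ = 110.37°  ·
  (1,3): δ = 49.57°  ✓
  (1,4): δ = 11.48°  ✓
  (2,3): δ = 119.21°  ·
  (2,4): δ = 58.15°  ✓
  (3,4): δ = 118.95°  ·
antipodal pairs: 5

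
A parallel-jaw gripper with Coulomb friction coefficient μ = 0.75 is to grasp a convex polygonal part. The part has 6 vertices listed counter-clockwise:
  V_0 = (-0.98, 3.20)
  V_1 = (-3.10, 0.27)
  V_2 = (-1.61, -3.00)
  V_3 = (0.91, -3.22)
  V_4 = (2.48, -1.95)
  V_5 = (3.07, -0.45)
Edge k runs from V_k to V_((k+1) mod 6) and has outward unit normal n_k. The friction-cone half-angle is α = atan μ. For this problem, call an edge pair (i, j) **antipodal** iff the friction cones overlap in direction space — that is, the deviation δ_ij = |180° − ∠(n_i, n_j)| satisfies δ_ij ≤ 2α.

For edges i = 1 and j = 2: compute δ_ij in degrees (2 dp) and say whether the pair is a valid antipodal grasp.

α = atan 0.75 = 36.87°;  2α = 73.74°
edge 1: e_1 = (+1.49, -3.27);  n_1 = (-0.9100, -0.4146)
edge 2: e_2 = (+2.52, -0.22);  n_2 = (-0.0870, -0.9962)
∠(n_1, n_2) = 60.51°
δ = |180° − 60.51°| = 119.49°
119.49° > 2α = 73.74°  →  invalid

δ = 119.49°, invalid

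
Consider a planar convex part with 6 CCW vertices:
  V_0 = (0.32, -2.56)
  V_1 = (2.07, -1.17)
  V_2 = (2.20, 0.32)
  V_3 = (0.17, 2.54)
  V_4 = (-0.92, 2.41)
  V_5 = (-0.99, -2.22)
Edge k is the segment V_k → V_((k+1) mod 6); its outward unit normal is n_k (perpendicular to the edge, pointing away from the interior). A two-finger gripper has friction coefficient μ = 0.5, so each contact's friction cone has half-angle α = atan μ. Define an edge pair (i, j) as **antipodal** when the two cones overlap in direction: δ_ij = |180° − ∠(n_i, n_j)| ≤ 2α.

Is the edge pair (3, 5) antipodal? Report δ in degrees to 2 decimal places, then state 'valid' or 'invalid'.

δ = 21.35°, valid

α = atan 0.5 = 26.57°;  2α = 53.13°
edge 3: e_3 = (-1.09, -0.13);  n_3 = (-0.1184, +0.9930)
edge 5: e_5 = (+1.31, -0.34);  n_5 = (-0.2512, -0.9679)
∠(n_3, n_5) = 158.65°
δ = |180° − 158.65°| = 21.35°
21.35° ≤ 2α = 53.13°  →  valid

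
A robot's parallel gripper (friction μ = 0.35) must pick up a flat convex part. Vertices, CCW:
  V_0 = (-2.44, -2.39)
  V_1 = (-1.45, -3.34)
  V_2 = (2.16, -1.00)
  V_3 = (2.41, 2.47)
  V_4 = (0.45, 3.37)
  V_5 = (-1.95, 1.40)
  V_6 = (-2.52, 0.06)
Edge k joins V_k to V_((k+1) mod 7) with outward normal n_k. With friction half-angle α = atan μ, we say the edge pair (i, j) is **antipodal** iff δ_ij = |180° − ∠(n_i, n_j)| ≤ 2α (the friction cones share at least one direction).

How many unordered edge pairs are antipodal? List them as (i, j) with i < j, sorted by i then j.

count = 5; pairs: (0,3), (1,4), (1,5), (2,5), (2,6)

α = atan 0.35 = 19.29°;  2α = 38.58°
n_0 = (-0.6924, -0.7215)
n_1 = (+0.5439, -0.8391)
n_2 = (+0.9974, -0.0719)
n_3 = (+0.4173, +0.9088)
n_4 = (-0.6345, +0.7730)
n_5 = (-0.9202, +0.3914)
n_6 = (-0.9995, -0.0326)
  (0,1): δ = 103.23°  ·
  (0,2): δ = 50.30°  ·
  (0,3): δ = 19.15°  ✓
  (0,4): δ = 83.20°  ·
  (0,5): δ = 110.78°  ·
  (0,6): δ = 135.69°  ·
  (1,2): δ = 127.07°  ·
  (1,3): δ = 57.62°  ·
  (1,4): δ = 6.43°  ✓
  (1,5): δ = 34.01°  ✓
  (1,6): δ = 58.92°  ·
  (2,3): δ = 110.54°  ·
  (2,4): δ = 46.50°  ·
  (2,5): δ = 18.92°  ✓
  (2,6): δ = 5.99°  ✓
  (3,4): δ = 115.96°  ·
  (3,5): δ = 88.38°  ·
  (3,6): δ = 63.47°  ·
  (4,5): δ = 152.42°  ·
  (4,6): δ = 127.51°  ·
  (5,6): δ = 155.09°  ·
antipodal pairs: 5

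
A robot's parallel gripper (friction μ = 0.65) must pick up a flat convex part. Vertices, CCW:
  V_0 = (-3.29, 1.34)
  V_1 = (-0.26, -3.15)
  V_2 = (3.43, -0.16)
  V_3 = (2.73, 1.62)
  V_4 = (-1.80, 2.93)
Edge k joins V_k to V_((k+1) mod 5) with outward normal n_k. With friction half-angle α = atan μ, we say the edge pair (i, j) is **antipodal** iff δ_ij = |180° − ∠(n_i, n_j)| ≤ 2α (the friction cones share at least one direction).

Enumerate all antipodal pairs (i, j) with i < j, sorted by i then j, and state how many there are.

count = 5; pairs: (0,2), (0,3), (1,3), (1,4), (2,4)

α = atan 0.65 = 33.02°;  2α = 66.05°
n_0 = (-0.8289, -0.5594)
n_1 = (+0.6296, -0.7770)
n_2 = (+0.9306, +0.3660)
n_3 = (+0.2778, +0.9606)
n_4 = (-0.7297, +0.6838)
  (0,1): δ = 84.99°  ·
  (0,2): δ = 12.55°  ✓
  (0,3): δ = 39.86°  ✓
  (0,4): δ = 102.85°  ·
  (1,2): δ = 107.55°  ·
  (1,3): δ = 55.15°  ✓
  (1,4): δ = 7.84°  ✓
  (2,3): δ = 127.60°  ·
  (2,4): δ = 64.61°  ✓
  (3,4): δ = 117.01°  ·
antipodal pairs: 5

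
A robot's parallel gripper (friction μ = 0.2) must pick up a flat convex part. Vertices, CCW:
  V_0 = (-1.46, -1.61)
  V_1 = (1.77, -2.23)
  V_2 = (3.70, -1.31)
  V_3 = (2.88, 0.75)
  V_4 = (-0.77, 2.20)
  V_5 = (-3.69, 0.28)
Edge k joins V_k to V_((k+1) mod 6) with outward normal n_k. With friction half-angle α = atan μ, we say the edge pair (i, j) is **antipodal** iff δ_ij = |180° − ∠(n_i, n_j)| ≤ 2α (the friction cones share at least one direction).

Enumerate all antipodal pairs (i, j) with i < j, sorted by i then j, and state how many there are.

α = atan 0.2 = 11.31°;  2α = 22.62°
n_0 = (-0.1885, -0.9821)
n_1 = (+0.4303, -0.9027)
n_2 = (+0.9291, +0.3698)
n_3 = (+0.3692, +0.9294)
n_4 = (-0.5494, +0.8356)
n_5 = (-0.6466, -0.7629)
  (0,1): δ = 143.65°  ·
  (0,2): δ = 57.43°  ·
  (0,3): δ = 10.80°  ✓
  (0,4): δ = 44.19°  ·
  (0,5): δ = 150.58°  ·
  (1,2): δ = 93.78°  ·
  (1,3): δ = 47.15°  ·
  (1,4): δ = 7.84°  ✓
  (1,5): δ = 114.23°  ·
  (2,3): δ = 133.37°  ·
  (2,4): δ = 78.38°  ·
  (2,5): δ = 28.01°  ·
  (3,4): δ = 125.01°  ·
  (3,5): δ = 18.62°  ✓
  (4,5): δ = 73.61°  ·
antipodal pairs: 3

count = 3; pairs: (0,3), (1,4), (3,5)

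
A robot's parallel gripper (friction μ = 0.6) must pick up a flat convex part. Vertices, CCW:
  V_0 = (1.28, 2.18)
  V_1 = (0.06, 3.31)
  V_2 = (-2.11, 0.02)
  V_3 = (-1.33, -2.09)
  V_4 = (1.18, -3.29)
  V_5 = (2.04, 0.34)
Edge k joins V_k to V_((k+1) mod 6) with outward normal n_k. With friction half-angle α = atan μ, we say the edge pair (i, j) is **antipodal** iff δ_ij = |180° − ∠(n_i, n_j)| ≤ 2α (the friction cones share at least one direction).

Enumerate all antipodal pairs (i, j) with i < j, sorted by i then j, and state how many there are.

α = atan 0.6 = 30.96°;  2α = 61.93°
n_0 = (+0.6795, +0.7336)
n_1 = (-0.8348, +0.5506)
n_2 = (-0.9380, -0.3467)
n_3 = (-0.4313, -0.9022)
n_4 = (+0.9731, -0.2305)
n_5 = (+0.9243, +0.3818)
  (0,1): δ = 80.60°  ·
  (0,2): δ = 26.91°  ✓
  (0,3): δ = 17.25°  ✓
  (0,4): δ = 119.48°  ·
  (0,5): δ = 155.25°  ·
  (1,2): δ = 126.30°  ·
  (1,3): δ = 82.14°  ·
  (1,4): δ = 20.08°  ✓
  (1,5): δ = 55.85°  ✓
  (2,3): δ = 135.84°  ·
  (2,4): δ = 33.62°  ✓
  (2,5): δ = 2.16°  ✓
  (3,4): δ = 77.78°  ·
  (3,5): δ = 42.01°  ✓
  (4,5): δ = 144.23°  ·
antipodal pairs: 7

count = 7; pairs: (0,2), (0,3), (1,4), (1,5), (2,4), (2,5), (3,5)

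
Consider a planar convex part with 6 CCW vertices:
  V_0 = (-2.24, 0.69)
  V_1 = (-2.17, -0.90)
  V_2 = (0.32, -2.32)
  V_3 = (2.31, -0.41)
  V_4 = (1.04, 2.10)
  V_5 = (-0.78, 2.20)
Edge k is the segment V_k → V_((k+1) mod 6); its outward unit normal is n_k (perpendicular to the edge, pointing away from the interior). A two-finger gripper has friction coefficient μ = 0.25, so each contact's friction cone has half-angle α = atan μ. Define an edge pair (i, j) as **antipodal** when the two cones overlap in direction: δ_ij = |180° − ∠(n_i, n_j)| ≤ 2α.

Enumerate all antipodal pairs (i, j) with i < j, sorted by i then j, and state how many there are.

α = atan 0.25 = 14.04°;  2α = 28.07°
n_0 = (-0.9990, -0.0440)
n_1 = (-0.4954, -0.8687)
n_2 = (+0.6925, -0.7215)
n_3 = (+0.8923, +0.4515)
n_4 = (+0.0549, +0.9985)
n_5 = (-0.7189, +0.6951)
  (0,1): δ = 122.22°  ·
  (0,2): δ = 48.70°  ·
  (0,3): δ = 24.32°  ✓
  (0,4): δ = 84.33°  ·
  (0,5): δ = 133.44°  ·
  (1,2): δ = 106.48°  ·
  (1,3): δ = 33.47°  ·
  (1,4): δ = 26.55°  ✓
  (1,5): δ = 75.66°  ·
  (2,3): δ = 106.99°  ·
  (2,4): δ = 46.97°  ·
  (2,5): δ = 2.14°  ✓
  (3,4): δ = 119.98°  ·
  (3,5): δ = 70.87°  ·
  (4,5): δ = 130.89°  ·
antipodal pairs: 3

count = 3; pairs: (0,3), (1,4), (2,5)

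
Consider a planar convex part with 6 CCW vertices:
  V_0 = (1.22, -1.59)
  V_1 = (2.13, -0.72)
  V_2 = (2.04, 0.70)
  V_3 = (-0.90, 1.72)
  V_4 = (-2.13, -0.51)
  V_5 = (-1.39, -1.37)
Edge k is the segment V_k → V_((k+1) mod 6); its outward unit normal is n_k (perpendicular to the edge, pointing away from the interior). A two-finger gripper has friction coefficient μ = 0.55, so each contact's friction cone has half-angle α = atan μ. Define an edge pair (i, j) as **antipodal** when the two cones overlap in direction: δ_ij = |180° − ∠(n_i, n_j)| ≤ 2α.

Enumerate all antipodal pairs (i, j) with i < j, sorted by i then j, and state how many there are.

count = 5; pairs: (0,3), (1,3), (1,4), (2,4), (2,5)

α = atan 0.55 = 28.81°;  2α = 57.62°
n_0 = (+0.6910, -0.7228)
n_1 = (+0.9980, +0.0633)
n_2 = (+0.3278, +0.9448)
n_3 = (-0.8756, +0.4830)
n_4 = (-0.7580, -0.6522)
n_5 = (-0.0840, -0.9965)
  (0,1): δ = 130.09°  ·
  (0,2): δ = 62.85°  ·
  (0,3): δ = 17.41°  ✓
  (0,4): δ = 87.00°  ·
  (0,5): δ = 131.47°  ·
  (1,2): δ = 112.76°  ·
  (1,3): δ = 32.51°  ✓
  (1,4): δ = 37.08°  ✓
  (1,5): δ = 81.56°  ·
  (2,3): δ = 99.75°  ·
  (2,4): δ = 30.16°  ✓
  (2,5): δ = 14.32°  ✓
  (3,4): δ = 110.41°  ·
  (3,5): δ = 65.94°  ·
  (4,5): δ = 135.53°  ·
antipodal pairs: 5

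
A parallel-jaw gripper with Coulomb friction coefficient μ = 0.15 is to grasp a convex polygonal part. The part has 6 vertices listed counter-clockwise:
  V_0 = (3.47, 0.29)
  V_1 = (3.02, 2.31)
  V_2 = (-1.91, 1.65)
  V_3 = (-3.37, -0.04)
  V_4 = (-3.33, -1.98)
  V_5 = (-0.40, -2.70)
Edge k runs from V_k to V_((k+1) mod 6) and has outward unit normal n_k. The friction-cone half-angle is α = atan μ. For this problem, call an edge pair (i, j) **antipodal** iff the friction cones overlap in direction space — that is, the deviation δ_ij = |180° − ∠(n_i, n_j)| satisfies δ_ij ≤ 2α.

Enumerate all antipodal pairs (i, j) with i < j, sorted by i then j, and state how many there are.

α = atan 0.15 = 8.53°;  2α = 17.06°
n_0 = (+0.9761, +0.2174)
n_1 = (-0.1327, +0.9912)
n_2 = (-0.7567, +0.6537)
n_3 = (-0.9998, -0.0206)
n_4 = (-0.2386, -0.9711)
n_5 = (+0.6114, -0.7913)
  (0,1): δ = 94.93°  ·
  (0,2): δ = 53.38°  ·
  (0,3): δ = 11.38°  ✓
  (0,4): δ = 63.64°  ·
  (0,5): δ = 115.13°  ·
  (1,2): δ = 138.45°  ·
  (1,3): δ = 96.44°  ·
  (1,4): δ = 21.43°  ·
  (1,5): δ = 30.06°  ·
  (2,3): δ = 137.99°  ·
  (2,4): δ = 62.98°  ·
  (2,5): δ = 11.49°  ✓
  (3,4): δ = 104.99°  ·
  (3,5): δ = 53.49°  ·
  (4,5): δ = 128.50°  ·
antipodal pairs: 2

count = 2; pairs: (0,3), (2,5)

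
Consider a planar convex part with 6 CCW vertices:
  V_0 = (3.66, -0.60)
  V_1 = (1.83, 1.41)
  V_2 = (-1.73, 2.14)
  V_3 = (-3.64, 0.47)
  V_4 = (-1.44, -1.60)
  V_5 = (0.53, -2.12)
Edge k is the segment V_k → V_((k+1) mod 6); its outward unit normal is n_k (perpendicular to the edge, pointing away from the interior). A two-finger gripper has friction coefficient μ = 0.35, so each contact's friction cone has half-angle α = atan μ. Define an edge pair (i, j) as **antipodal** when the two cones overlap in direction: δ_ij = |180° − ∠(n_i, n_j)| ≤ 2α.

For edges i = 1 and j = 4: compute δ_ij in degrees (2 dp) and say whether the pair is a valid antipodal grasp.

α = atan 0.35 = 19.29°;  2α = 38.58°
edge 1: e_1 = (-3.56, +0.73);  n_1 = (+0.2009, +0.9796)
edge 4: e_4 = (+1.97, -0.52);  n_4 = (-0.2552, -0.9669)
∠(n_1, n_4) = 176.80°
δ = |180° − 176.80°| = 3.20°
3.20° ≤ 2α = 38.58°  →  valid

δ = 3.20°, valid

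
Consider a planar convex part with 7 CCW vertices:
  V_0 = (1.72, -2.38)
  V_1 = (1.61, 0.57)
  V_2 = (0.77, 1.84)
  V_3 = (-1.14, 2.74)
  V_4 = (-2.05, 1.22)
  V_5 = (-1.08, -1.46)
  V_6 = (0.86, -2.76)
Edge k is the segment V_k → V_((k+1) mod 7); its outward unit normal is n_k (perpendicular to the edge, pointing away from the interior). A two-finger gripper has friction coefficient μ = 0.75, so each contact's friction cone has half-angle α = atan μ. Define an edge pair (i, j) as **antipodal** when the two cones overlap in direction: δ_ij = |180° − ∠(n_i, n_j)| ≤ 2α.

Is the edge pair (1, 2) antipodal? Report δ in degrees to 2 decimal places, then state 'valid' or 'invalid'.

α = atan 0.75 = 36.87°;  2α = 73.74°
edge 1: e_1 = (-0.84, +1.27);  n_1 = (+0.8341, +0.5517)
edge 2: e_2 = (-1.91, +0.90);  n_2 = (+0.4263, +0.9046)
∠(n_1, n_2) = 31.29°
δ = |180° − 31.29°| = 148.71°
148.71° > 2α = 73.74°  →  invalid

δ = 148.71°, invalid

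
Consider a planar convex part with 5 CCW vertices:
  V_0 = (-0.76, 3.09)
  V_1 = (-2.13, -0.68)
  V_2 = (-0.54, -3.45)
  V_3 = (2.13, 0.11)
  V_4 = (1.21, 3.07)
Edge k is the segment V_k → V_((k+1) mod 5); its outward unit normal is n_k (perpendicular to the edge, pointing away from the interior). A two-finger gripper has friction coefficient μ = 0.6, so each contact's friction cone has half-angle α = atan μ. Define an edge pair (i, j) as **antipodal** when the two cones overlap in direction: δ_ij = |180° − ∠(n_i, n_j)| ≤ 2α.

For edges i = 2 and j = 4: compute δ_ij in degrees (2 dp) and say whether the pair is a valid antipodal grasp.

δ = 53.71°, valid

α = atan 0.6 = 30.96°;  2α = 61.93°
edge 2: e_2 = (+2.67, +3.56);  n_2 = (+0.8000, -0.6000)
edge 4: e_4 = (-1.97, +0.02);  n_4 = (+0.0102, +0.9999)
∠(n_2, n_4) = 126.29°
δ = |180° − 126.29°| = 53.71°
53.71° ≤ 2α = 61.93°  →  valid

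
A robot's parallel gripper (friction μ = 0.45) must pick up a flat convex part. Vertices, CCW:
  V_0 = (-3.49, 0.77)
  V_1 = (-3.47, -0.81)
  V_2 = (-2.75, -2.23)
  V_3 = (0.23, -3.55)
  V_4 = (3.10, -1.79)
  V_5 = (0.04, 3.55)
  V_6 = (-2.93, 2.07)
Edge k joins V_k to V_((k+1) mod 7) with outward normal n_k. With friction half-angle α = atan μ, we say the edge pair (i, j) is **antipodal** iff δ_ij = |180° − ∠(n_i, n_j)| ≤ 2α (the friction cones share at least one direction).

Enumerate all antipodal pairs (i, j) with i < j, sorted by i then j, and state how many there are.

α = atan 0.45 = 24.23°;  2α = 48.46°
n_0 = (-0.9999, -0.0127)
n_1 = (-0.8919, -0.4522)
n_2 = (-0.4050, -0.9143)
n_3 = (+0.5228, -0.8525)
n_4 = (+0.8676, +0.4972)
n_5 = (-0.4460, +0.8950)
n_6 = (-0.9184, +0.3956)
  (0,1): δ = 153.84°  ·
  (0,2): δ = 114.62°  ·
  (0,3): δ = 59.21°  ·
  (0,4): δ = 29.09°  ✓
  (0,5): δ = 115.76°  ·
  (0,6): δ = 155.97°  ·
  (1,2): δ = 140.78°  ·
  (1,3): δ = 85.37°  ·
  (1,4): δ = 2.93°  ✓
  (1,5): δ = 89.60°  ·
  (1,6): δ = 129.81°  ·
  (2,3): δ = 124.59°  ·
  (2,4): δ = 36.29°  ✓
  (2,5): δ = 50.38°  ·
  (2,6): δ = 90.59°  ·
  (3,4): δ = 91.70°  ·
  (3,5): δ = 5.03°  ✓
  (3,6): δ = 35.18°  ✓
  (4,5): δ = 93.33°  ·
  (4,6): δ = 53.12°  ·
  (5,6): δ = 139.79°  ·
antipodal pairs: 5

count = 5; pairs: (0,4), (1,4), (2,4), (3,5), (3,6)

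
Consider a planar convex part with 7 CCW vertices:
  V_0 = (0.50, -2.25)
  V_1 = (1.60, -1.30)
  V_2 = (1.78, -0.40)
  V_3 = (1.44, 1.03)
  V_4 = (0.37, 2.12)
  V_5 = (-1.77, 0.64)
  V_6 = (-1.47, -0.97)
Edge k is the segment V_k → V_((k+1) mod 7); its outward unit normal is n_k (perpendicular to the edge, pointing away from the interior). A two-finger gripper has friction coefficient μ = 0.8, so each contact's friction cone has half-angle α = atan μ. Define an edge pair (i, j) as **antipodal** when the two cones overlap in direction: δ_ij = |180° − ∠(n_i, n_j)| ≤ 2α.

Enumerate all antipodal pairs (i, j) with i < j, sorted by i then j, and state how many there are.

α = atan 0.8 = 38.66°;  2α = 77.32°
n_0 = (+0.6536, -0.7568)
n_1 = (+0.9806, -0.1961)
n_2 = (+0.9729, +0.2313)
n_3 = (+0.7136, +0.7005)
n_4 = (-0.5688, +0.8225)
n_5 = (-0.9831, -0.1832)
n_6 = (-0.5448, -0.8385)
  (0,1): δ = 142.13°  ·
  (0,2): δ = 117.44°  ·
  (0,3): δ = 86.35°  ·
  (0,4): δ = 6.15°  ✓
  (0,5): δ = 59.74°  ✓
  (0,6): δ = 106.17°  ·
  (1,2): δ = 155.32°  ·
  (1,3): δ = 124.22°  ·
  (1,4): δ = 44.02°  ✓
  (1,5): δ = 21.87°  ✓
  (1,6): δ = 68.30°  ✓
  (2,3): δ = 148.90°  ·
  (2,4): δ = 68.71°  ✓
  (2,5): δ = 2.82°  ✓
  (2,6): δ = 43.61°  ✓
  (3,4): δ = 99.80°  ·
  (3,5): δ = 33.91°  ✓
  (3,6): δ = 12.52°  ✓
  (4,5): δ = 114.11°  ·
  (4,6): δ = 67.68°  ✓
  (5,6): δ = 133.57°  ·
antipodal pairs: 11

count = 11; pairs: (0,4), (0,5), (1,4), (1,5), (1,6), (2,4), (2,5), (2,6), (3,5), (3,6), (4,6)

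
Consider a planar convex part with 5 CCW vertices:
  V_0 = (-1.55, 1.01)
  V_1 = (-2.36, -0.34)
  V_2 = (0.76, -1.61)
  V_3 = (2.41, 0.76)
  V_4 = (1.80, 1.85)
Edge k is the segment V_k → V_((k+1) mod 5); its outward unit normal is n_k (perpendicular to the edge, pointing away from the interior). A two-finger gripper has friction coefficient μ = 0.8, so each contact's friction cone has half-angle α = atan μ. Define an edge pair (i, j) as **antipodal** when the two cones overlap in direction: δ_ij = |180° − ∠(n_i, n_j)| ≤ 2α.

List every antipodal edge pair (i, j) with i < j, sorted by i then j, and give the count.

α = atan 0.8 = 38.66°;  2α = 77.32°
n_0 = (-0.8575, +0.5145)
n_1 = (-0.3770, -0.9262)
n_2 = (+0.8207, -0.5714)
n_3 = (+0.8726, +0.4884)
n_4 = (-0.2432, +0.9700)
  (0,1): δ = 81.19°  ·
  (0,2): δ = 3.88°  ✓
  (0,3): δ = 60.20°  ✓
  (0,4): δ = 135.04°  ·
  (1,2): δ = 102.70°  ·
  (1,3): δ = 38.62°  ✓
  (1,4): δ = 36.23°  ✓
  (2,3): δ = 115.92°  ·
  (2,4): δ = 41.08°  ✓
  (3,4): δ = 105.16°  ·
antipodal pairs: 5

count = 5; pairs: (0,2), (0,3), (1,3), (1,4), (2,4)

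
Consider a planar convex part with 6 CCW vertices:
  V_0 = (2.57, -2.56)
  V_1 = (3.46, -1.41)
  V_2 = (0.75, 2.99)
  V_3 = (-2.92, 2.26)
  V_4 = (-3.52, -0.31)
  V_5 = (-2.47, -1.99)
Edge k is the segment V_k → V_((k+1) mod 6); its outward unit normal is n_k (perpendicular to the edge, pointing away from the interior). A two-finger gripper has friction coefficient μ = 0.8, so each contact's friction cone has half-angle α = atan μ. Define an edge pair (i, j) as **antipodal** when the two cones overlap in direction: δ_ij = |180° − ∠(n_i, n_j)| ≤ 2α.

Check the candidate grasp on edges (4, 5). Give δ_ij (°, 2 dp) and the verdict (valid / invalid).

δ = 128.46°, invalid

α = atan 0.8 = 38.66°;  2α = 77.32°
edge 4: e_4 = (+1.05, -1.68);  n_4 = (-0.8480, -0.5300)
edge 5: e_5 = (+5.04, -0.57);  n_5 = (-0.1124, -0.9937)
∠(n_4, n_5) = 51.54°
δ = |180° − 51.54°| = 128.46°
128.46° > 2α = 77.32°  →  invalid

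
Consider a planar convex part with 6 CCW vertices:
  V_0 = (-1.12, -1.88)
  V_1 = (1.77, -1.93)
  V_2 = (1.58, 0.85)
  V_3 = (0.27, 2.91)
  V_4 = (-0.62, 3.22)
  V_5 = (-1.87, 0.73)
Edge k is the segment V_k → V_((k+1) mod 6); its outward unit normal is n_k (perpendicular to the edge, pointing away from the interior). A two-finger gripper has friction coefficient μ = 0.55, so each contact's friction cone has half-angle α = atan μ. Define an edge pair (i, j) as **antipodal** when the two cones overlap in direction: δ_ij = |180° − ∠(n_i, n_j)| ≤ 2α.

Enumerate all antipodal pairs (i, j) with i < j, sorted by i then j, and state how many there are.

count = 6; pairs: (0,2), (0,3), (1,4), (1,5), (2,5), (3,5)

α = atan 0.55 = 28.81°;  2α = 57.62°
n_0 = (-0.0173, -0.9999)
n_1 = (+0.9977, +0.0682)
n_2 = (+0.8438, +0.5366)
n_3 = (+0.3289, +0.9444)
n_4 = (-0.8937, +0.4486)
n_5 = (-0.9611, -0.2762)
  (0,1): δ = 85.10°  ·
  (0,2): δ = 56.56°  ✓
  (0,3): δ = 18.21°  ✓
  (0,4): δ = 64.33°  ·
  (0,5): δ = 107.02°  ·
  (1,2): δ = 151.46°  ·
  (1,3): δ = 113.11°  ·
  (1,4): δ = 30.57°  ✓
  (1,5): δ = 12.12°  ✓
  (2,3): δ = 141.66°  ·
  (2,4): δ = 59.11°  ·
  (2,5): δ = 16.42°  ✓
  (3,4): δ = 97.45°  ·
  (3,5): δ = 54.76°  ✓
  (4,5): δ = 137.31°  ·
antipodal pairs: 6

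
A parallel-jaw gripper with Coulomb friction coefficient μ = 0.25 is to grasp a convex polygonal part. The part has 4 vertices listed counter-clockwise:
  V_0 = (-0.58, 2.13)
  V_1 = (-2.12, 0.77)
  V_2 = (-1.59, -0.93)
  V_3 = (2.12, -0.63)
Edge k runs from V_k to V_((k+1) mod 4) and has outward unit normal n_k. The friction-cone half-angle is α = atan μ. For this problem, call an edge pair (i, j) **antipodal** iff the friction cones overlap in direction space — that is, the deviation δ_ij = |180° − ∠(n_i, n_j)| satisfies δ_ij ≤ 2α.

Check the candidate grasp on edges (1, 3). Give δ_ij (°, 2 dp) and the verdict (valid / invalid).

δ = 27.05°, valid

α = atan 0.25 = 14.04°;  2α = 28.07°
edge 1: e_1 = (+0.53, -1.70);  n_1 = (-0.9547, -0.2976)
edge 3: e_3 = (-2.70, +2.76);  n_3 = (+0.7148, +0.6993)
∠(n_1, n_3) = 152.95°
δ = |180° − 152.95°| = 27.05°
27.05° ≤ 2α = 28.07°  →  valid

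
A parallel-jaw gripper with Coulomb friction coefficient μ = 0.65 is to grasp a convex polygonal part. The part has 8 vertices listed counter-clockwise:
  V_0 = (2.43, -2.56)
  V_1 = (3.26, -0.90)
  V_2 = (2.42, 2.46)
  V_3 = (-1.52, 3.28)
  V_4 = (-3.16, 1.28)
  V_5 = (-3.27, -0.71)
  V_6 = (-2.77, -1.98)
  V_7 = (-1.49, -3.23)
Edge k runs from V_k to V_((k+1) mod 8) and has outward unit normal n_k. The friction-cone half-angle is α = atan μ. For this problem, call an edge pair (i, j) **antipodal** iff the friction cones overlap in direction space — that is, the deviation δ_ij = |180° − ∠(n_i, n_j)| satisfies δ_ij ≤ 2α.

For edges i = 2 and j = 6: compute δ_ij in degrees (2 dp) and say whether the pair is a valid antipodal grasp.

α = atan 0.65 = 33.02°;  2α = 66.05°
edge 2: e_2 = (-3.94, +0.82);  n_2 = (+0.2038, +0.9790)
edge 6: e_6 = (+1.28, -1.25);  n_6 = (-0.6987, -0.7154)
∠(n_2, n_6) = 147.44°
δ = |180° − 147.44°| = 32.56°
32.56° ≤ 2α = 66.05°  →  valid

δ = 32.56°, valid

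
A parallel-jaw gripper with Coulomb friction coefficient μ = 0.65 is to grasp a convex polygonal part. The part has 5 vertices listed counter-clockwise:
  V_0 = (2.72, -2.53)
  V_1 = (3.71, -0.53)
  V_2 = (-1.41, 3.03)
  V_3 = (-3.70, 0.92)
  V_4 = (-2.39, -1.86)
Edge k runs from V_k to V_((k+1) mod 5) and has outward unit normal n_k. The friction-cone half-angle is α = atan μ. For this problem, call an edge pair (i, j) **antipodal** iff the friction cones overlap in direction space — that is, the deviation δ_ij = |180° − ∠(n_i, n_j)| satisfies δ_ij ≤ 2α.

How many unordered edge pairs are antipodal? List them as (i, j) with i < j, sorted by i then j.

count = 5; pairs: (0,2), (0,3), (1,3), (1,4), (2,4)

α = atan 0.65 = 33.02°;  2α = 66.05°
n_0 = (+0.8962, -0.4436)
n_1 = (+0.5709, +0.8210)
n_2 = (-0.6776, +0.7354)
n_3 = (-0.9046, -0.4263)
n_4 = (-0.1300, -0.9915)
  (0,1): δ = 98.48°  ·
  (0,2): δ = 21.01°  ✓
  (0,3): δ = 51.57°  ✓
  (0,4): δ = 108.87°  ·
  (1,2): δ = 102.53°  ·
  (1,3): δ = 29.96°  ✓
  (1,4): δ = 27.34°  ✓
  (2,3): δ = 107.43°  ·
  (2,4): δ = 50.13°  ✓
  (3,4): δ = 122.70°  ·
antipodal pairs: 5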